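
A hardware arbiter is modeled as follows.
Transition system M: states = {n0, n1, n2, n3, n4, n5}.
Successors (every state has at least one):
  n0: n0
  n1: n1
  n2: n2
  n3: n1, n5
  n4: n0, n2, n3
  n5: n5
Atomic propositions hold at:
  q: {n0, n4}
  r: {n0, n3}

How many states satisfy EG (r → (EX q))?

5

Sat(EX q) = {s : some successor in {n0, n4}} = {n0, n4}
Sat(r → (EX q)) = {n0, n1, n2, n4, n5}
EG (r → (EX q)): greatest fixpoint, start Z0 = {n0, n1, n2, n4, n5}, keep only states in Sat with some successor in Z. Already a fixed point.
Sat(EG (r → (EX q))) = {n0, n1, n2, n4, n5}
|Sat(EG (r → (EX q)))| = |{n0, n1, n2, n4, n5}| = 5.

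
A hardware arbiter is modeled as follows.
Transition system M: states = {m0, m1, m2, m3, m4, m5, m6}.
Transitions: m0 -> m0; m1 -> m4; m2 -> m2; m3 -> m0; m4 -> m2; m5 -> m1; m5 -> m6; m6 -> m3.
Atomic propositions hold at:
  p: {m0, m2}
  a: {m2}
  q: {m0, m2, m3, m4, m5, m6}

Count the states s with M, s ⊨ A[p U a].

A[p U a]: least fixpoint, start Z0 = Sat(a) = {m2}, add states in Sat(p) with every successor in Z. Already a fixed point.
Sat(A[p U a]) = {m2}
|Sat(A[p U a])| = |{m2}| = 1.

1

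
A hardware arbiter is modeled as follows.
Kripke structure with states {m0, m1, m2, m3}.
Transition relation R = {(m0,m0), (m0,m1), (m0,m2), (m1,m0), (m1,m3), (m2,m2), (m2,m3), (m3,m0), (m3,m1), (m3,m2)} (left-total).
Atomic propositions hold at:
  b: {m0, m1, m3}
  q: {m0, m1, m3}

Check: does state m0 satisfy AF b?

AF b: least fixpoint, start Z0 = {m0, m1, m3}, add states with every successor in Z. Already a fixed point.
Sat(AF b) = {m0, m1, m3}
m0 ∈ Sat(AF b) = {m0, m1, m3}, so the formula holds at m0.

Yes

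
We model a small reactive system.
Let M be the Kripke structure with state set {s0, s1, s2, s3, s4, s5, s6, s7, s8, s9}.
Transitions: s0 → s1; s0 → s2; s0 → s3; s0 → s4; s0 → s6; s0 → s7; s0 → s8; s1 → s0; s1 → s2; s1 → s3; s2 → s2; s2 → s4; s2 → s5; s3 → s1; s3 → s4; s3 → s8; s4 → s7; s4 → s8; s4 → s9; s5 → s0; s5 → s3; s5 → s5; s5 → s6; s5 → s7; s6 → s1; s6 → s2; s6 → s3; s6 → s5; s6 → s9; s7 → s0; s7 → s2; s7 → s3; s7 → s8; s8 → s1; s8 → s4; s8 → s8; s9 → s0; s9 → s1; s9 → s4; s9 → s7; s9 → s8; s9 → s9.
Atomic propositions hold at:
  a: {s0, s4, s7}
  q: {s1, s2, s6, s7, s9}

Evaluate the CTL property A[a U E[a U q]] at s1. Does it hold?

Yes

E[a U q]: least fixpoint, start Z0 = Sat(q) = {s1, s2, s6, s7, s9}, add states in Sat(a) with some successor in Z. Z1 = {s0, s1, s2, s4, s6, s7, s9}; fixed.
Sat(E[a U q]) = {s0, s1, s2, s4, s6, s7, s9}
A[a U E[a U q]]: least fixpoint, start Z0 = Sat(E[a U q]) = {s0, s1, s2, s4, s6, s7, s9}, add states in Sat(a) with every successor in Z. Already a fixed point.
Sat(A[a U E[a U q]]) = {s0, s1, s2, s4, s6, s7, s9}
s1 ∈ Sat(A[a U E[a U q]]) = {s0, s1, s2, s4, s6, s7, s9}, so the formula holds at s1.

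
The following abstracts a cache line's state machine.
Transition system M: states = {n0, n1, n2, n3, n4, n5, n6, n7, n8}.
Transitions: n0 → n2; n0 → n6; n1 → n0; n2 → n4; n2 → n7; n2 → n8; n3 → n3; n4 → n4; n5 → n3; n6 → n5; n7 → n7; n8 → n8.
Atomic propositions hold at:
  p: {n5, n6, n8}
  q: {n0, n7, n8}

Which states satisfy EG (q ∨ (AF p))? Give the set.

{n7, n8}

AF p: least fixpoint, start Z0 = {n5, n6, n8}, add states with every successor in Z. Already a fixed point.
Sat(AF p) = {n5, n6, n8}
Sat(q ∨ (AF p)) = {n0, n5, n6, n7, n8}
EG (q ∨ (AF p)): greatest fixpoint, start Z0 = {n0, n5, n6, n7, n8}, keep only states in Sat with some successor in Z. Z1 = {n0, n6, n7, n8}; Z2 = {n0, n7, n8}; Z3 = {n7, n8}; fixed.
Sat(EG (q ∨ (AF p))) = {n7, n8}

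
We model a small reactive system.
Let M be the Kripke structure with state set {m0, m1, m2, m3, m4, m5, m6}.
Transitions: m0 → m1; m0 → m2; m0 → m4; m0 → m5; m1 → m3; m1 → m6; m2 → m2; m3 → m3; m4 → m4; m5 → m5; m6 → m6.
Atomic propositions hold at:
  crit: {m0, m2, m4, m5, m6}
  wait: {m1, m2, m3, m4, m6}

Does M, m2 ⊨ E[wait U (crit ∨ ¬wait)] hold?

Yes

Sat(¬wait) = {m0, m5}
Sat(crit ∨ ¬wait) = {m0, m2, m4, m5, m6}
E[wait U (crit ∨ ¬wait)]: least fixpoint, start Z0 = Sat((crit ∨ ¬wait)) = {m0, m2, m4, m5, m6}, add states in Sat(wait) with some successor in Z. Z1 = {m0, m1, m2, m4, m5, m6}; fixed.
Sat(E[wait U (crit ∨ ¬wait)]) = {m0, m1, m2, m4, m5, m6}
m2 ∈ Sat(E[wait U (crit ∨ ¬wait)]) = {m0, m1, m2, m4, m5, m6}, so the formula holds at m2.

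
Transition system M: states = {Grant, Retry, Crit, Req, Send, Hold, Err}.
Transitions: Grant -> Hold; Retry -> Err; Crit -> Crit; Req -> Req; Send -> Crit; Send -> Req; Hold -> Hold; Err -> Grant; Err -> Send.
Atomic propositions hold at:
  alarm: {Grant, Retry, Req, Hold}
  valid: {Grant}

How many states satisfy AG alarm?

3

AG alarm: greatest fixpoint, start Z0 = {Grant, Retry, Req, Hold}, keep only states in Sat with every successor in Z. Z1 = {Grant, Req, Hold}; fixed.
Sat(AG alarm) = {Grant, Req, Hold}
|Sat(AG alarm)| = |{Grant, Req, Hold}| = 3.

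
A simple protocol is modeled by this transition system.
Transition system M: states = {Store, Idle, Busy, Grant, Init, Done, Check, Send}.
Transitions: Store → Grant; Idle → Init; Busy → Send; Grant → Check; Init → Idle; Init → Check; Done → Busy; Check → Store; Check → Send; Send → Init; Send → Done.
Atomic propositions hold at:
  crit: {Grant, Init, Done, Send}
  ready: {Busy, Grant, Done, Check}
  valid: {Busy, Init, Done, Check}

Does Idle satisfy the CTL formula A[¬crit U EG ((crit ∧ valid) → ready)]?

No

Sat(¬crit) = {Store, Idle, Busy, Check}
Sat(crit ∧ valid) = {Init, Done}
Sat((crit ∧ valid) → ready) = {Store, Idle, Busy, Grant, Done, Check, Send}
EG ((crit ∧ valid) → ready): greatest fixpoint, start Z0 = {Store, Idle, Busy, Grant, Done, Check, Send}, keep only states in Sat with some successor in Z. Z1 = {Store, Busy, Grant, Done, Check, Send}; fixed.
Sat(EG ((crit ∧ valid) → ready)) = {Store, Busy, Grant, Done, Check, Send}
A[¬crit U EG ((crit ∧ valid) → ready)]: least fixpoint, start Z0 = Sat(EG ((crit ∧ valid) → ready)) = {Store, Busy, Grant, Done, Check, Send}, add states in Sat(¬crit) with every successor in Z. Already a fixed point.
Sat(A[¬crit U EG ((crit ∧ valid) → ready)]) = {Store, Busy, Grant, Done, Check, Send}
Idle ∉ Sat(A[¬crit U EG ((crit ∧ valid) → ready)]) = {Store, Busy, Grant, Done, Check, Send}, so the formula does not hold at Idle.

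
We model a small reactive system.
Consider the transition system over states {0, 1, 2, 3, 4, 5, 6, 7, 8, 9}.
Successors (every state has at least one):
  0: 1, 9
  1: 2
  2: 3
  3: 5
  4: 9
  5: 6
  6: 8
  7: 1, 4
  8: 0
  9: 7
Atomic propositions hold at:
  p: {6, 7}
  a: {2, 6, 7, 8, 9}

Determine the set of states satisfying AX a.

{1, 4, 5, 6, 9}

Sat(AX a) = {s : every successor in {2, 6, 7, 8, 9}} = {1, 4, 5, 6, 9}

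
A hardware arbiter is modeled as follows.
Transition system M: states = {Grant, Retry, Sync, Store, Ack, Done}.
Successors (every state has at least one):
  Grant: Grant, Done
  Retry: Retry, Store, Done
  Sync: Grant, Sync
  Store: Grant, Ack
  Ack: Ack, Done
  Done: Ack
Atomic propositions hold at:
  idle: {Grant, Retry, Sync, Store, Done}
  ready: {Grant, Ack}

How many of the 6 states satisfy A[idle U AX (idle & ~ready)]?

1

Sat(~ready) = {Retry, Sync, Store, Done}
Sat(idle & ~ready) = {Retry, Sync, Store, Done}
Sat(AX (idle & ~ready)) = {s : every successor in {Retry, Sync, Store, Done}} = {Retry}
A[idle U AX (idle & ~ready)]: least fixpoint, start Z0 = Sat(AX (idle & ~ready)) = {Retry}, add states in Sat(idle) with every successor in Z. Already a fixed point.
Sat(A[idle U AX (idle & ~ready)]) = {Retry}
|Sat(A[idle U AX (idle & ~ready)])| = |{Retry}| = 1.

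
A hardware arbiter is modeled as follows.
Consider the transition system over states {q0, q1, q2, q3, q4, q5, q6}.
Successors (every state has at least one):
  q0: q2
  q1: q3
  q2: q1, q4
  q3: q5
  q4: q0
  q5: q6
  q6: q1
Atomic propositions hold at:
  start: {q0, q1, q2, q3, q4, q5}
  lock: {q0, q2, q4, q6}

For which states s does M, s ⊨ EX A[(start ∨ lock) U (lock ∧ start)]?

{q0, q2, q4}

Sat(start ∨ lock) = {q0, q1, q2, q3, q4, q5, q6}
Sat(lock ∧ start) = {q0, q2, q4}
A[(start ∨ lock) U (lock ∧ start)]: least fixpoint, start Z0 = Sat((lock ∧ start)) = {q0, q2, q4}, add states in Sat(start ∨ lock) with every successor in Z. Already a fixed point.
Sat(A[(start ∨ lock) U (lock ∧ start)]) = {q0, q2, q4}
Sat(EX A[(start ∨ lock) U (lock ∧ start)]) = {s : some successor in {q0, q2, q4}} = {q0, q2, q4}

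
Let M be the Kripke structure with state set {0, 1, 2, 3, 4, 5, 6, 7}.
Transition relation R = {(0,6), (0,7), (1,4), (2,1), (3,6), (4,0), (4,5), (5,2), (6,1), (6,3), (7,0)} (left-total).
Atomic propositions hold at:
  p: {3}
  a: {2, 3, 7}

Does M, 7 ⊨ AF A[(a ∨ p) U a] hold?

Yes

Sat(a ∨ p) = {2, 3, 7}
A[(a ∨ p) U a]: least fixpoint, start Z0 = Sat(a) = {2, 3, 7}, add states in Sat(a ∨ p) with every successor in Z. Already a fixed point.
Sat(A[(a ∨ p) U a]) = {2, 3, 7}
AF A[(a ∨ p) U a]: least fixpoint, start Z0 = {2, 3, 7}, add states with every successor in Z. Z1 = {2, 3, 5, 7}; fixed.
Sat(AF A[(a ∨ p) U a]) = {2, 3, 5, 7}
7 ∈ Sat(AF A[(a ∨ p) U a]) = {2, 3, 5, 7}, so the formula holds at 7.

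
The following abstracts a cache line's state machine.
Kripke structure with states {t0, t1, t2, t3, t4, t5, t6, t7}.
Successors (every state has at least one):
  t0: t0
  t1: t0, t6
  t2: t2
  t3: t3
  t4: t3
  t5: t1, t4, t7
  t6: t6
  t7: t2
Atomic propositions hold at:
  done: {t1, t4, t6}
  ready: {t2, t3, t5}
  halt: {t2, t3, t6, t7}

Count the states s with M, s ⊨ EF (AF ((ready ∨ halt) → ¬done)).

7

Sat(ready ∨ halt) = {t2, t3, t5, t6, t7}
Sat(¬done) = {t0, t2, t3, t5, t7}
Sat((ready ∨ halt) → ¬done) = {t0, t1, t2, t3, t4, t5, t7}
AF ((ready ∨ halt) → ¬done): least fixpoint, start Z0 = {t0, t1, t2, t3, t4, t5, t7}, add states with every successor in Z. Already a fixed point.
Sat(AF ((ready ∨ halt) → ¬done)) = {t0, t1, t2, t3, t4, t5, t7}
EF (AF ((ready ∨ halt) → ¬done)): least fixpoint, start Z0 = {t0, t1, t2, t3, t4, t5, t7}, add states with some successor in Z. Already a fixed point.
Sat(EF (AF ((ready ∨ halt) → ¬done))) = {t0, t1, t2, t3, t4, t5, t7}
|Sat(EF (AF ((ready ∨ halt) → ¬done)))| = |{t0, t1, t2, t3, t4, t5, t7}| = 7.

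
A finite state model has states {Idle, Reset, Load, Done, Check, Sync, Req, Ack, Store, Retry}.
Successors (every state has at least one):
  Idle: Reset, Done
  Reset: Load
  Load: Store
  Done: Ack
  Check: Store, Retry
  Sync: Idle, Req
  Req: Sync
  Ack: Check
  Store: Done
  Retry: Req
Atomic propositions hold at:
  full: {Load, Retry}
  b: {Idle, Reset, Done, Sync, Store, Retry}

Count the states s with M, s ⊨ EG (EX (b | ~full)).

Sat(~full) = {Idle, Reset, Done, Check, Sync, Req, Ack, Store}
Sat(b | ~full) = {Idle, Reset, Done, Check, Sync, Req, Ack, Store, Retry}
Sat(EX (b | ~full)) = {s : some successor in {Idle, Reset, Done, Check, Sync, Req, Ack, Store, Retry}} = {Idle, Load, Done, Check, Sync, Req, Ack, Store, Retry}
EG (EX (b | ~full)): greatest fixpoint, start Z0 = {Idle, Load, Done, Check, Sync, Req, Ack, Store, Retry}, keep only states in Sat with some successor in Z. Already a fixed point.
Sat(EG (EX (b | ~full))) = {Idle, Load, Done, Check, Sync, Req, Ack, Store, Retry}
|Sat(EG (EX (b | ~full)))| = |{Idle, Load, Done, Check, Sync, Req, Ack, Store, Retry}| = 9.

9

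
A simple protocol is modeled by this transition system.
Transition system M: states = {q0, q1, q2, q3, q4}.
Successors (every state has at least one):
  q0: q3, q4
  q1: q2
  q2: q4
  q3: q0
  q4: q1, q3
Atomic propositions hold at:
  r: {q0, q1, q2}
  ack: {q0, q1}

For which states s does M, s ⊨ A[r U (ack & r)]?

Sat(ack & r) = {q0, q1}
A[r U (ack & r)]: least fixpoint, start Z0 = Sat((ack & r)) = {q0, q1}, add states in Sat(r) with every successor in Z. Already a fixed point.
Sat(A[r U (ack & r)]) = {q0, q1}

{q0, q1}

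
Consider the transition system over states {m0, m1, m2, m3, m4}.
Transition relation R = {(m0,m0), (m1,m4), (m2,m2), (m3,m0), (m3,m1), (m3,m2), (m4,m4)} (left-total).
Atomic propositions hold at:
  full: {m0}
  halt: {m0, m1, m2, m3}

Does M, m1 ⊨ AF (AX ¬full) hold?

Sat(¬full) = {m1, m2, m3, m4}
Sat(AX ¬full) = {s : every successor in {m1, m2, m3, m4}} = {m1, m2, m4}
AF (AX ¬full): least fixpoint, start Z0 = {m1, m2, m4}, add states with every successor in Z. Already a fixed point.
Sat(AF (AX ¬full)) = {m1, m2, m4}
m1 ∈ Sat(AF (AX ¬full)) = {m1, m2, m4}, so the formula holds at m1.

Yes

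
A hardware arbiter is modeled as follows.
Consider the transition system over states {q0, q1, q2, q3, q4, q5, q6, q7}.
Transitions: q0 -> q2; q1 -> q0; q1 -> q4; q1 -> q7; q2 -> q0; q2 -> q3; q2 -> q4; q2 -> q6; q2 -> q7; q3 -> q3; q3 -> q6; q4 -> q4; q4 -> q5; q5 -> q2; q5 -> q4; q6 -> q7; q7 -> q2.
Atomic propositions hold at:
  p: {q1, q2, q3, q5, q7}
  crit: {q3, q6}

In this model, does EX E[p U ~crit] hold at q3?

Sat(~crit) = {q0, q1, q2, q4, q5, q7}
E[p U ~crit]: least fixpoint, start Z0 = Sat(~crit) = {q0, q1, q2, q4, q5, q7}, add states in Sat(p) with some successor in Z. Already a fixed point.
Sat(E[p U ~crit]) = {q0, q1, q2, q4, q5, q7}
Sat(EX E[p U ~crit]) = {s : some successor in {q0, q1, q2, q4, q5, q7}} = {q0, q1, q2, q4, q5, q6, q7}
q3 ∉ Sat(EX E[p U ~crit]) = {q0, q1, q2, q4, q5, q6, q7}, so the formula does not hold at q3.

No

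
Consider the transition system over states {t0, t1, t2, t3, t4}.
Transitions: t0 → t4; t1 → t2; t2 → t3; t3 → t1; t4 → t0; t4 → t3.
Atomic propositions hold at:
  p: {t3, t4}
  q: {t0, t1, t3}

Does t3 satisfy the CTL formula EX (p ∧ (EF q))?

EF q: least fixpoint, start Z0 = {t0, t1, t3}, add states with some successor in Z. Z1 = {t0, t1, t2, t3, t4}; fixed.
Sat(EF q) = {t0, t1, t2, t3, t4}
Sat(p ∧ (EF q)) = {t3, t4}
Sat(EX (p ∧ (EF q))) = {s : some successor in {t3, t4}} = {t0, t2, t4}
t3 ∉ Sat(EX (p ∧ (EF q))) = {t0, t2, t4}, so the formula does not hold at t3.

No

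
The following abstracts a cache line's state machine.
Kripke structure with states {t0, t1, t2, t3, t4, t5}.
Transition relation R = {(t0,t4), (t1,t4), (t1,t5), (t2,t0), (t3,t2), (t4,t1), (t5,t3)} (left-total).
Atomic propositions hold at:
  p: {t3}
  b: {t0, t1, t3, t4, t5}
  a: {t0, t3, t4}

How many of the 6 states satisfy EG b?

3

EG b: greatest fixpoint, start Z0 = {t0, t1, t3, t4, t5}, keep only states in Sat with some successor in Z. Z1 = {t0, t1, t4, t5}; Z2 = {t0, t1, t4}; fixed.
Sat(EG b) = {t0, t1, t4}
|Sat(EG b)| = |{t0, t1, t4}| = 3.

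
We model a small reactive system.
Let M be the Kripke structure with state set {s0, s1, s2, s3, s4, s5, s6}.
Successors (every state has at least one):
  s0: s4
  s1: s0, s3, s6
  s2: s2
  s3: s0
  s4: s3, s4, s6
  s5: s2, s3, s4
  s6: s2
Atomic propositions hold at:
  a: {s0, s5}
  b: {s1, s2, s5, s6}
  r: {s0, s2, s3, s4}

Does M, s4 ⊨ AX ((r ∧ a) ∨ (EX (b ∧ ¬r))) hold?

No

Sat(r ∧ a) = {s0}
Sat(¬r) = {s1, s5, s6}
Sat(b ∧ ¬r) = {s1, s5, s6}
Sat(EX (b ∧ ¬r)) = {s : some successor in {s1, s5, s6}} = {s1, s4}
Sat((r ∧ a) ∨ (EX (b ∧ ¬r))) = {s0, s1, s4}
Sat(AX ((r ∧ a) ∨ (EX (b ∧ ¬r)))) = {s : every successor in {s0, s1, s4}} = {s0, s3}
s4 ∉ Sat(AX ((r ∧ a) ∨ (EX (b ∧ ¬r)))) = {s0, s3}, so the formula does not hold at s4.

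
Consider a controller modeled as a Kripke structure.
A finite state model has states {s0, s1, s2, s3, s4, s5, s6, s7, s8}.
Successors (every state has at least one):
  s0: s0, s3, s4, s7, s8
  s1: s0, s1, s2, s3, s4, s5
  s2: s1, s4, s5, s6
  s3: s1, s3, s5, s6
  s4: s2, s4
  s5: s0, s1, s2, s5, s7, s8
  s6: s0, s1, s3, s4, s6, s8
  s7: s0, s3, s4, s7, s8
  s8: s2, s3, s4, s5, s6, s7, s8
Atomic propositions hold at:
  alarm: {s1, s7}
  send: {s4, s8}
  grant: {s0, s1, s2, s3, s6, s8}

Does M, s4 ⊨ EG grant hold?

No

EG grant: greatest fixpoint, start Z0 = {s0, s1, s2, s3, s6, s8}, keep only states in Sat with some successor in Z. Already a fixed point.
Sat(EG grant) = {s0, s1, s2, s3, s6, s8}
s4 ∉ Sat(EG grant) = {s0, s1, s2, s3, s6, s8}, so the formula does not hold at s4.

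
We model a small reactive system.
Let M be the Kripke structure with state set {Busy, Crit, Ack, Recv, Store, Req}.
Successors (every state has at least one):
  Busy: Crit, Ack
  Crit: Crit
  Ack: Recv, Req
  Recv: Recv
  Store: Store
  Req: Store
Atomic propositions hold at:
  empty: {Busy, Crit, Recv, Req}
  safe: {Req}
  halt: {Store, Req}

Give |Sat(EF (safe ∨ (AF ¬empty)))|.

Sat(¬empty) = {Ack, Store}
AF ¬empty: least fixpoint, start Z0 = {Ack, Store}, add states with every successor in Z. Z1 = {Ack, Store, Req}; fixed.
Sat(AF ¬empty) = {Ack, Store, Req}
Sat(safe ∨ (AF ¬empty)) = {Ack, Store, Req}
EF (safe ∨ (AF ¬empty)): least fixpoint, start Z0 = {Ack, Store, Req}, add states with some successor in Z. Z1 = {Busy, Ack, Store, Req}; fixed.
Sat(EF (safe ∨ (AF ¬empty))) = {Busy, Ack, Store, Req}
|Sat(EF (safe ∨ (AF ¬empty)))| = |{Busy, Ack, Store, Req}| = 4.

4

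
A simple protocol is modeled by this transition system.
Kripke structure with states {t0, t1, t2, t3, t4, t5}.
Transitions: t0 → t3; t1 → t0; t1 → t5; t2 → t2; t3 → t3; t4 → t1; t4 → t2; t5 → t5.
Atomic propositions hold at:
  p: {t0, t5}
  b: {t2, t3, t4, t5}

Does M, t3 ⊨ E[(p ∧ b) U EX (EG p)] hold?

No

Sat(p ∧ b) = {t5}
EG p: greatest fixpoint, start Z0 = {t0, t5}, keep only states in Sat with some successor in Z. Z1 = {t5}; fixed.
Sat(EG p) = {t5}
Sat(EX (EG p)) = {s : some successor in {t5}} = {t1, t5}
E[(p ∧ b) U EX (EG p)]: least fixpoint, start Z0 = Sat(EX (EG p)) = {t1, t5}, add states in Sat(p ∧ b) with some successor in Z. Already a fixed point.
Sat(E[(p ∧ b) U EX (EG p)]) = {t1, t5}
t3 ∉ Sat(E[(p ∧ b) U EX (EG p)]) = {t1, t5}, so the formula does not hold at t3.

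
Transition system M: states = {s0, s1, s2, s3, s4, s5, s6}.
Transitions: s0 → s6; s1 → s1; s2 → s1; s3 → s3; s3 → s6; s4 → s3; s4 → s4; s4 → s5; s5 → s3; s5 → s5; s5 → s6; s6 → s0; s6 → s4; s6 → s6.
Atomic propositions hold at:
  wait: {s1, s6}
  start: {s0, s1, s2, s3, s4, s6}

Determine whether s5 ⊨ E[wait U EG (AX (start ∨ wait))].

Sat(start ∨ wait) = {s0, s1, s2, s3, s4, s6}
Sat(AX (start ∨ wait)) = {s : every successor in {s0, s1, s2, s3, s4, s6}} = {s0, s1, s2, s3, s6}
EG (AX (start ∨ wait)): greatest fixpoint, start Z0 = {s0, s1, s2, s3, s6}, keep only states in Sat with some successor in Z. Already a fixed point.
Sat(EG (AX (start ∨ wait))) = {s0, s1, s2, s3, s6}
E[wait U EG (AX (start ∨ wait))]: least fixpoint, start Z0 = Sat(EG (AX (start ∨ wait))) = {s0, s1, s2, s3, s6}, add states in Sat(wait) with some successor in Z. Already a fixed point.
Sat(E[wait U EG (AX (start ∨ wait))]) = {s0, s1, s2, s3, s6}
s5 ∉ Sat(E[wait U EG (AX (start ∨ wait))]) = {s0, s1, s2, s3, s6}, so the formula does not hold at s5.

No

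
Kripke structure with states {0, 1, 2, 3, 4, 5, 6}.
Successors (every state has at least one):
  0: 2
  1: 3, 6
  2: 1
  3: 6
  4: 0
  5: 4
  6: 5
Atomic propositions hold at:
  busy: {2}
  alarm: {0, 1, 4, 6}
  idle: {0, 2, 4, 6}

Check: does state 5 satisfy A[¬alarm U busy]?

No

Sat(¬alarm) = {2, 3, 5}
A[¬alarm U busy]: least fixpoint, start Z0 = Sat(busy) = {2}, add states in Sat(¬alarm) with every successor in Z. Already a fixed point.
Sat(A[¬alarm U busy]) = {2}
5 ∉ Sat(A[¬alarm U busy]) = {2}, so the formula does not hold at 5.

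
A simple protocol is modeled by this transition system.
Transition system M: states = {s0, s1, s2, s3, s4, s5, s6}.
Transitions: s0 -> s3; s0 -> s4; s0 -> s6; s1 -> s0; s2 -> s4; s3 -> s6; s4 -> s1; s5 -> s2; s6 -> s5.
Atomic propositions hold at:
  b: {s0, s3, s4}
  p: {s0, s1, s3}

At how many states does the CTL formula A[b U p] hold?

A[b U p]: least fixpoint, start Z0 = Sat(p) = {s0, s1, s3}, add states in Sat(b) with every successor in Z. Z1 = {s0, s1, s3, s4}; fixed.
Sat(A[b U p]) = {s0, s1, s3, s4}
|Sat(A[b U p])| = |{s0, s1, s3, s4}| = 4.

4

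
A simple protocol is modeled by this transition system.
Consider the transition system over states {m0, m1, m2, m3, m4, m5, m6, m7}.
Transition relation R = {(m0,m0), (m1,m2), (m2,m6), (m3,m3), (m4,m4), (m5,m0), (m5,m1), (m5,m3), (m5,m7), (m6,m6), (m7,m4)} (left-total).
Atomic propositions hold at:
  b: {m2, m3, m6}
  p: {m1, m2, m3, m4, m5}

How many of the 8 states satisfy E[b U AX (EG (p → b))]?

Sat(p → b) = {m0, m2, m3, m6, m7}
EG (p → b): greatest fixpoint, start Z0 = {m0, m2, m3, m6, m7}, keep only states in Sat with some successor in Z. Z1 = {m0, m2, m3, m6}; fixed.
Sat(EG (p → b)) = {m0, m2, m3, m6}
Sat(AX (EG (p → b))) = {s : every successor in {m0, m2, m3, m6}} = {m0, m1, m2, m3, m6}
E[b U AX (EG (p → b))]: least fixpoint, start Z0 = Sat(AX (EG (p → b))) = {m0, m1, m2, m3, m6}, add states in Sat(b) with some successor in Z. Already a fixed point.
Sat(E[b U AX (EG (p → b))]) = {m0, m1, m2, m3, m6}
|Sat(E[b U AX (EG (p → b))])| = |{m0, m1, m2, m3, m6}| = 5.

5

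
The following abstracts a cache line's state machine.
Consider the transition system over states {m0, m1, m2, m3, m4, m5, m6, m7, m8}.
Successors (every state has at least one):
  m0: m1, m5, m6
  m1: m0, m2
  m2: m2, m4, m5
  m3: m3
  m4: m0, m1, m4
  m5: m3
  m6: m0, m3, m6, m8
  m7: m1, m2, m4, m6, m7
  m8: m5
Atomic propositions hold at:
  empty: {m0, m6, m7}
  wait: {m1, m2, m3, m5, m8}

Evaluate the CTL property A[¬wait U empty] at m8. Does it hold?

Sat(¬wait) = {m0, m4, m6, m7}
A[¬wait U empty]: least fixpoint, start Z0 = Sat(empty) = {m0, m6, m7}, add states in Sat(¬wait) with every successor in Z. Already a fixed point.
Sat(A[¬wait U empty]) = {m0, m6, m7}
m8 ∉ Sat(A[¬wait U empty]) = {m0, m6, m7}, so the formula does not hold at m8.

No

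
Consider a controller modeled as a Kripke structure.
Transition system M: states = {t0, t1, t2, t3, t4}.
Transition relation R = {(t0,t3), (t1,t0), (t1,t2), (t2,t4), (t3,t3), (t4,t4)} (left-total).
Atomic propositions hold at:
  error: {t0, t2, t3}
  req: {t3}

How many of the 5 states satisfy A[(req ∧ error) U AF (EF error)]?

4

Sat(req ∧ error) = {t3}
EF error: least fixpoint, start Z0 = {t0, t2, t3}, add states with some successor in Z. Z1 = {t0, t1, t2, t3}; fixed.
Sat(EF error) = {t0, t1, t2, t3}
AF (EF error): least fixpoint, start Z0 = {t0, t1, t2, t3}, add states with every successor in Z. Already a fixed point.
Sat(AF (EF error)) = {t0, t1, t2, t3}
A[(req ∧ error) U AF (EF error)]: least fixpoint, start Z0 = Sat(AF (EF error)) = {t0, t1, t2, t3}, add states in Sat(req ∧ error) with every successor in Z. Already a fixed point.
Sat(A[(req ∧ error) U AF (EF error)]) = {t0, t1, t2, t3}
|Sat(A[(req ∧ error) U AF (EF error)])| = |{t0, t1, t2, t3}| = 4.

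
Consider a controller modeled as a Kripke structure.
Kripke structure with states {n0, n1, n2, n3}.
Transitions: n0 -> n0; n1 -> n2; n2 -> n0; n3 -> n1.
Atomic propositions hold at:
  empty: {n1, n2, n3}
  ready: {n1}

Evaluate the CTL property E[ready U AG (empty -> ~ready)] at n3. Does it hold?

Sat(~ready) = {n0, n2, n3}
Sat(empty -> ~ready) = {n0, n2, n3}
AG (empty -> ~ready): greatest fixpoint, start Z0 = {n0, n2, n3}, keep only states in Sat with every successor in Z. Z1 = {n0, n2}; fixed.
Sat(AG (empty -> ~ready)) = {n0, n2}
E[ready U AG (empty -> ~ready)]: least fixpoint, start Z0 = Sat(AG (empty -> ~ready)) = {n0, n2}, add states in Sat(ready) with some successor in Z. Z1 = {n0, n1, n2}; fixed.
Sat(E[ready U AG (empty -> ~ready)]) = {n0, n1, n2}
n3 ∉ Sat(E[ready U AG (empty -> ~ready)]) = {n0, n1, n2}, so the formula does not hold at n3.

No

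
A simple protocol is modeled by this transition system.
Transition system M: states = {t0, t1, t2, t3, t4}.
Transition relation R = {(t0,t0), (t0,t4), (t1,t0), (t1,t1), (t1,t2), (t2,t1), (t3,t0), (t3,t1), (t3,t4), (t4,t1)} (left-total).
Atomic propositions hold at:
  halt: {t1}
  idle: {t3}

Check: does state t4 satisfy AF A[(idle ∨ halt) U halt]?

Yes

Sat(idle ∨ halt) = {t1, t3}
A[(idle ∨ halt) U halt]: least fixpoint, start Z0 = Sat(halt) = {t1}, add states in Sat(idle ∨ halt) with every successor in Z. Already a fixed point.
Sat(A[(idle ∨ halt) U halt]) = {t1}
AF A[(idle ∨ halt) U halt]: least fixpoint, start Z0 = {t1}, add states with every successor in Z. Z1 = {t1, t2, t4}; fixed.
Sat(AF A[(idle ∨ halt) U halt]) = {t1, t2, t4}
t4 ∈ Sat(AF A[(idle ∨ halt) U halt]) = {t1, t2, t4}, so the formula holds at t4.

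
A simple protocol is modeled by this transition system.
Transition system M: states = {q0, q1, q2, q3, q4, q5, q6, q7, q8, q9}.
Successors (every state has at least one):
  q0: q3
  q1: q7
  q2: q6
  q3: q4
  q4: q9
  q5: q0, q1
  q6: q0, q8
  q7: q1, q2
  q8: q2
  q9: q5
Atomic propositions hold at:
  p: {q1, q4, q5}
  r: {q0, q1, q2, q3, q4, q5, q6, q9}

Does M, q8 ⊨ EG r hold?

No

EG r: greatest fixpoint, start Z0 = {q0, q1, q2, q3, q4, q5, q6, q9}, keep only states in Sat with some successor in Z. Z1 = {q0, q2, q3, q4, q5, q6, q9}; fixed.
Sat(EG r) = {q0, q2, q3, q4, q5, q6, q9}
q8 ∉ Sat(EG r) = {q0, q2, q3, q4, q5, q6, q9}, so the formula does not hold at q8.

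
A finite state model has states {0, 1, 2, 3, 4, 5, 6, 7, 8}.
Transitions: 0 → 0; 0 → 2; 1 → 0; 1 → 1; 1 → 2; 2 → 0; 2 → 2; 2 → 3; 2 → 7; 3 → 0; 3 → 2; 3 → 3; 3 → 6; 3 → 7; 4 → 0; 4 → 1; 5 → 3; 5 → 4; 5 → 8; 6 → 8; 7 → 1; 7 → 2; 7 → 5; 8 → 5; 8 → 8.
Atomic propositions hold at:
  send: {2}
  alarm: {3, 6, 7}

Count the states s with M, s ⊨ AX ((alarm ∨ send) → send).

Sat(alarm ∨ send) = {2, 3, 6, 7}
Sat((alarm ∨ send) → send) = {0, 1, 2, 4, 5, 8}
Sat(AX ((alarm ∨ send) → send)) = {s : every successor in {0, 1, 2, 4, 5, 8}} = {0, 1, 4, 6, 7, 8}
|Sat(AX ((alarm ∨ send) → send))| = |{0, 1, 4, 6, 7, 8}| = 6.

6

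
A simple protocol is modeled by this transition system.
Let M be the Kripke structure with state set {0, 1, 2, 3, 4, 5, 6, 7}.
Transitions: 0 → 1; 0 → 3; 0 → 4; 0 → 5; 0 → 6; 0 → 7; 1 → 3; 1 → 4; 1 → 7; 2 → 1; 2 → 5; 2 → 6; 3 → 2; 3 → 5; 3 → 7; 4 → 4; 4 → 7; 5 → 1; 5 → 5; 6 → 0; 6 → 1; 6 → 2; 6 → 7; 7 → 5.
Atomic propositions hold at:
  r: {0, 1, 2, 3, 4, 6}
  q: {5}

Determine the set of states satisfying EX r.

Sat(EX r) = {s : some successor in {0, 1, 2, 3, 4, 6}} = {0, 1, 2, 3, 4, 5, 6}

{0, 1, 2, 3, 4, 5, 6}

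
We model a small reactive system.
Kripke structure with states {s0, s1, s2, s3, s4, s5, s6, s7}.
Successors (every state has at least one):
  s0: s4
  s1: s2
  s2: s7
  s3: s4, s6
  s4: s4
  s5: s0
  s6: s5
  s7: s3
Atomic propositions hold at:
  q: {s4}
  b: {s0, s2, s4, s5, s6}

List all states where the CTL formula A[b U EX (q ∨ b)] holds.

{s0, s1, s3, s4, s5, s6}

Sat(q ∨ b) = {s0, s2, s4, s5, s6}
Sat(EX (q ∨ b)) = {s : some successor in {s0, s2, s4, s5, s6}} = {s0, s1, s3, s4, s5, s6}
A[b U EX (q ∨ b)]: least fixpoint, start Z0 = Sat(EX (q ∨ b)) = {s0, s1, s3, s4, s5, s6}, add states in Sat(b) with every successor in Z. Already a fixed point.
Sat(A[b U EX (q ∨ b)]) = {s0, s1, s3, s4, s5, s6}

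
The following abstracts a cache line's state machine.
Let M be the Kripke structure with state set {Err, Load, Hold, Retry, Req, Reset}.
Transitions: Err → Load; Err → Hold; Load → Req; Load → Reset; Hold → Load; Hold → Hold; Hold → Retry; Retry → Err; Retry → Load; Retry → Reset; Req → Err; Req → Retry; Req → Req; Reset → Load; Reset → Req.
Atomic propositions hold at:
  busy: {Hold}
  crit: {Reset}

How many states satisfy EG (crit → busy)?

5

Sat(crit → busy) = {Err, Load, Hold, Retry, Req}
EG (crit → busy): greatest fixpoint, start Z0 = {Err, Load, Hold, Retry, Req}, keep only states in Sat with some successor in Z. Already a fixed point.
Sat(EG (crit → busy)) = {Err, Load, Hold, Retry, Req}
|Sat(EG (crit → busy))| = |{Err, Load, Hold, Retry, Req}| = 5.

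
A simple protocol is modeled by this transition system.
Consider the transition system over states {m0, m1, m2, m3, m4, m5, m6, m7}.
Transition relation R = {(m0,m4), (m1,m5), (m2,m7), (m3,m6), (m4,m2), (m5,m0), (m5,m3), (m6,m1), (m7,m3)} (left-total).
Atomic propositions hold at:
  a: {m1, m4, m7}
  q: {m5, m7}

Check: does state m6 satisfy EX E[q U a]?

E[q U a]: least fixpoint, start Z0 = Sat(a) = {m1, m4, m7}, add states in Sat(q) with some successor in Z. Already a fixed point.
Sat(E[q U a]) = {m1, m4, m7}
Sat(EX E[q U a]) = {s : some successor in {m1, m4, m7}} = {m0, m2, m6}
m6 ∈ Sat(EX E[q U a]) = {m0, m2, m6}, so the formula holds at m6.

Yes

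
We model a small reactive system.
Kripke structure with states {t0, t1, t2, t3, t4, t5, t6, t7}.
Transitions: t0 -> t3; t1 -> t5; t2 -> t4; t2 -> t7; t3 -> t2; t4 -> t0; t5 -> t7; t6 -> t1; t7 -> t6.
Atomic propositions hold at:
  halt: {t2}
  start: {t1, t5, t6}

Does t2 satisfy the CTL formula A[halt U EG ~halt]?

Sat(~halt) = {t0, t1, t3, t4, t5, t6, t7}
EG ~halt: greatest fixpoint, start Z0 = {t0, t1, t3, t4, t5, t6, t7}, keep only states in Sat with some successor in Z. Z1 = {t0, t1, t4, t5, t6, t7}; Z2 = {t1, t4, t5, t6, t7}; Z3 = {t1, t5, t6, t7}; fixed.
Sat(EG ~halt) = {t1, t5, t6, t7}
A[halt U EG ~halt]: least fixpoint, start Z0 = Sat(EG ~halt) = {t1, t5, t6, t7}, add states in Sat(halt) with every successor in Z. Already a fixed point.
Sat(A[halt U EG ~halt]) = {t1, t5, t6, t7}
t2 ∉ Sat(A[halt U EG ~halt]) = {t1, t5, t6, t7}, so the formula does not hold at t2.

No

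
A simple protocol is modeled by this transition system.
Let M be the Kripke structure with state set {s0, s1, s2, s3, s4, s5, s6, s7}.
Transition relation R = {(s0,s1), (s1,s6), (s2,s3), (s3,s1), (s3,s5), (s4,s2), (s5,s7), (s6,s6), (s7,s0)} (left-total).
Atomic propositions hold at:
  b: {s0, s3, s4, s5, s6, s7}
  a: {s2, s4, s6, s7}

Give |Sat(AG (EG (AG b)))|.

1

AG b: greatest fixpoint, start Z0 = {s0, s3, s4, s5, s6, s7}, keep only states in Sat with every successor in Z. Z1 = {s5, s6, s7}; Z2 = {s5, s6}; Z3 = {s6}; fixed.
Sat(AG b) = {s6}
EG (AG b): greatest fixpoint, start Z0 = {s6}, keep only states in Sat with some successor in Z. Already a fixed point.
Sat(EG (AG b)) = {s6}
AG (EG (AG b)): greatest fixpoint, start Z0 = {s6}, keep only states in Sat with every successor in Z. Already a fixed point.
Sat(AG (EG (AG b))) = {s6}
|Sat(AG (EG (AG b)))| = |{s6}| = 1.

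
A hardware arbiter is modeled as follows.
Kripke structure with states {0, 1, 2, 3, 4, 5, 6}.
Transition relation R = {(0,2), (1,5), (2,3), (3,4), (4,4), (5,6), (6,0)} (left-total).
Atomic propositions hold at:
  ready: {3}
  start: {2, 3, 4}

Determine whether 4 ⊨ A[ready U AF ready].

AF ready: least fixpoint, start Z0 = {3}, add states with every successor in Z. Z1 = {2, 3}; Z2 = {0, 2, 3}; Z3 = {0, 2, 3, 6}; Z4 = {0, 2, 3, 5, 6}; Z5 = {0, 1, 2, 3, 5, 6}; fixed.
Sat(AF ready) = {0, 1, 2, 3, 5, 6}
A[ready U AF ready]: least fixpoint, start Z0 = Sat(AF ready) = {0, 1, 2, 3, 5, 6}, add states in Sat(ready) with every successor in Z. Already a fixed point.
Sat(A[ready U AF ready]) = {0, 1, 2, 3, 5, 6}
4 ∉ Sat(A[ready U AF ready]) = {0, 1, 2, 3, 5, 6}, so the formula does not hold at 4.

No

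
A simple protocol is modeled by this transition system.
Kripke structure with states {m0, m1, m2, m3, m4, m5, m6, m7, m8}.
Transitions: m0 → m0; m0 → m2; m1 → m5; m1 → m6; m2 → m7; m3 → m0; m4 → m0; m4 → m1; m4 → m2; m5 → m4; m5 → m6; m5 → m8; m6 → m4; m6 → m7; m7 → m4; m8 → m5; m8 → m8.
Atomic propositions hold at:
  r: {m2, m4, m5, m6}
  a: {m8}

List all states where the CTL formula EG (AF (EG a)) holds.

{m8}

EG a: greatest fixpoint, start Z0 = {m8}, keep only states in Sat with some successor in Z. Already a fixed point.
Sat(EG a) = {m8}
AF (EG a): least fixpoint, start Z0 = {m8}, add states with every successor in Z. Already a fixed point.
Sat(AF (EG a)) = {m8}
EG (AF (EG a)): greatest fixpoint, start Z0 = {m8}, keep only states in Sat with some successor in Z. Already a fixed point.
Sat(EG (AF (EG a))) = {m8}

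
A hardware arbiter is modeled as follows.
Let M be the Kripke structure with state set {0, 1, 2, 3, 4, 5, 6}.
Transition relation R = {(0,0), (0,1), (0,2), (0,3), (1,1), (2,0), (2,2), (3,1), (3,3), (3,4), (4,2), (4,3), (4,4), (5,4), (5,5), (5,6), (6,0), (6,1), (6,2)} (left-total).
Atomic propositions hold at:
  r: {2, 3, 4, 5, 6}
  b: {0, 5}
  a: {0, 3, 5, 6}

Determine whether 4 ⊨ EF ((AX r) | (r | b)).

Sat(AX r) = {s : every successor in {2, 3, 4, 5, 6}} = {4, 5}
Sat(r | b) = {0, 2, 3, 4, 5, 6}
Sat((AX r) | (r | b)) = {0, 2, 3, 4, 5, 6}
EF ((AX r) | (r | b)): least fixpoint, start Z0 = {0, 2, 3, 4, 5, 6}, add states with some successor in Z. Already a fixed point.
Sat(EF ((AX r) | (r | b))) = {0, 2, 3, 4, 5, 6}
4 ∈ Sat(EF ((AX r) | (r | b))) = {0, 2, 3, 4, 5, 6}, so the formula holds at 4.

Yes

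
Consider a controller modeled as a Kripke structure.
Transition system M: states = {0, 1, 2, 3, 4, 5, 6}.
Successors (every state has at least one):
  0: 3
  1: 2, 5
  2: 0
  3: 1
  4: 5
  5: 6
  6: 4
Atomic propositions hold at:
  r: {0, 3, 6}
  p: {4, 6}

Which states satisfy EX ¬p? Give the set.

Sat(¬p) = {0, 1, 2, 3, 5}
Sat(EX ¬p) = {s : some successor in {0, 1, 2, 3, 5}} = {0, 1, 2, 3, 4}

{0, 1, 2, 3, 4}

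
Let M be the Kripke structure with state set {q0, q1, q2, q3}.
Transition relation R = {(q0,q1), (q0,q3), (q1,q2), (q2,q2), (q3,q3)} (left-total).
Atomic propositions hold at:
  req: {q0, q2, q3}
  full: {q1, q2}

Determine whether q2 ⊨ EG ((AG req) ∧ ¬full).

AG req: greatest fixpoint, start Z0 = {q0, q2, q3}, keep only states in Sat with every successor in Z. Z1 = {q2, q3}; fixed.
Sat(AG req) = {q2, q3}
Sat(¬full) = {q0, q3}
Sat((AG req) ∧ ¬full) = {q3}
EG ((AG req) ∧ ¬full): greatest fixpoint, start Z0 = {q3}, keep only states in Sat with some successor in Z. Already a fixed point.
Sat(EG ((AG req) ∧ ¬full)) = {q3}
q2 ∉ Sat(EG ((AG req) ∧ ¬full)) = {q3}, so the formula does not hold at q2.

No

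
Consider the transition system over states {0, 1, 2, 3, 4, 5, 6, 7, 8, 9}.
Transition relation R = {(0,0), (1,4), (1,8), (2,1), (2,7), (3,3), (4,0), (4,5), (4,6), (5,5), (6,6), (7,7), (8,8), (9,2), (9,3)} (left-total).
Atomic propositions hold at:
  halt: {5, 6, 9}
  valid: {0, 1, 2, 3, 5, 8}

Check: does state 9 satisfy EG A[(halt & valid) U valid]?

No

Sat(halt & valid) = {5}
A[(halt & valid) U valid]: least fixpoint, start Z0 = Sat(valid) = {0, 1, 2, 3, 5, 8}, add states in Sat(halt & valid) with every successor in Z. Already a fixed point.
Sat(A[(halt & valid) U valid]) = {0, 1, 2, 3, 5, 8}
EG A[(halt & valid) U valid]: greatest fixpoint, start Z0 = {0, 1, 2, 3, 5, 8}, keep only states in Sat with some successor in Z. Already a fixed point.
Sat(EG A[(halt & valid) U valid]) = {0, 1, 2, 3, 5, 8}
9 ∉ Sat(EG A[(halt & valid) U valid]) = {0, 1, 2, 3, 5, 8}, so the formula does not hold at 9.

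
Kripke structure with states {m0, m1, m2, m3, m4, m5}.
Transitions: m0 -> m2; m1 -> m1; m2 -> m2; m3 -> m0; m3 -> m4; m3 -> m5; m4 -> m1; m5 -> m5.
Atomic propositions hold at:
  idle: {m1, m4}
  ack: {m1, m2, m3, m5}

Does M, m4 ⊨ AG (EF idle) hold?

Yes

EF idle: least fixpoint, start Z0 = {m1, m4}, add states with some successor in Z. Z1 = {m1, m3, m4}; fixed.
Sat(EF idle) = {m1, m3, m4}
AG (EF idle): greatest fixpoint, start Z0 = {m1, m3, m4}, keep only states in Sat with every successor in Z. Z1 = {m1, m4}; fixed.
Sat(AG (EF idle)) = {m1, m4}
m4 ∈ Sat(AG (EF idle)) = {m1, m4}, so the formula holds at m4.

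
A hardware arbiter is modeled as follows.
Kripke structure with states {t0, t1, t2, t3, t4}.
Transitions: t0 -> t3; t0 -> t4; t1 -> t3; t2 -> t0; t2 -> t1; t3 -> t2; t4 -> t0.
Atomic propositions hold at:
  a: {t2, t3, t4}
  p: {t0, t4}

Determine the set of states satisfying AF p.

AF p: least fixpoint, start Z0 = {t0, t4}, add states with every successor in Z. Already a fixed point.
Sat(AF p) = {t0, t4}

{t0, t4}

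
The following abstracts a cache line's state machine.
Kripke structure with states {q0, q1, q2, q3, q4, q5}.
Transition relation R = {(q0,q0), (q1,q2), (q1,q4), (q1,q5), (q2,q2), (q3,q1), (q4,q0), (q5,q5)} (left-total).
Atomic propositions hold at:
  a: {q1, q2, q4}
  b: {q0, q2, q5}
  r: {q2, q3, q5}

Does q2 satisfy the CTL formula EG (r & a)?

Sat(r & a) = {q2}
EG (r & a): greatest fixpoint, start Z0 = {q2}, keep only states in Sat with some successor in Z. Already a fixed point.
Sat(EG (r & a)) = {q2}
q2 ∈ Sat(EG (r & a)) = {q2}, so the formula holds at q2.

Yes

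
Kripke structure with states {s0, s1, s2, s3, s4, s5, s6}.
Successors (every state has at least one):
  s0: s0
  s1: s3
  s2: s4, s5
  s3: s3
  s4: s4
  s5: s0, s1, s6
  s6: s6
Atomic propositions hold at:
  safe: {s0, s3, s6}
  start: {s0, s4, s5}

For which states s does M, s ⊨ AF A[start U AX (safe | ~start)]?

Sat(~start) = {s1, s2, s3, s6}
Sat(safe | ~start) = {s0, s1, s2, s3, s6}
Sat(AX (safe | ~start)) = {s : every successor in {s0, s1, s2, s3, s6}} = {s0, s1, s3, s5, s6}
A[start U AX (safe | ~start)]: least fixpoint, start Z0 = Sat(AX (safe | ~start)) = {s0, s1, s3, s5, s6}, add states in Sat(start) with every successor in Z. Already a fixed point.
Sat(A[start U AX (safe | ~start)]) = {s0, s1, s3, s5, s6}
AF A[start U AX (safe | ~start)]: least fixpoint, start Z0 = {s0, s1, s3, s5, s6}, add states with every successor in Z. Already a fixed point.
Sat(AF A[start U AX (safe | ~start)]) = {s0, s1, s3, s5, s6}

{s0, s1, s3, s5, s6}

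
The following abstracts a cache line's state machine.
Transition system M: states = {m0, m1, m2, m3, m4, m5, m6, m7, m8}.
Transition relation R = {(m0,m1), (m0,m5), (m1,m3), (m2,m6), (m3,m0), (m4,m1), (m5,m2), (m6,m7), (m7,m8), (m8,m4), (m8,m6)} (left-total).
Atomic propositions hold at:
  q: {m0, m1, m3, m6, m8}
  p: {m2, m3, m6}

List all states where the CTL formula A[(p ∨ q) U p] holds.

Sat(p ∨ q) = {m0, m1, m2, m3, m6, m8}
A[(p ∨ q) U p]: least fixpoint, start Z0 = Sat(p) = {m2, m3, m6}, add states in Sat(p ∨ q) with every successor in Z. Z1 = {m1, m2, m3, m6}; fixed.
Sat(A[(p ∨ q) U p]) = {m1, m2, m3, m6}

{m1, m2, m3, m6}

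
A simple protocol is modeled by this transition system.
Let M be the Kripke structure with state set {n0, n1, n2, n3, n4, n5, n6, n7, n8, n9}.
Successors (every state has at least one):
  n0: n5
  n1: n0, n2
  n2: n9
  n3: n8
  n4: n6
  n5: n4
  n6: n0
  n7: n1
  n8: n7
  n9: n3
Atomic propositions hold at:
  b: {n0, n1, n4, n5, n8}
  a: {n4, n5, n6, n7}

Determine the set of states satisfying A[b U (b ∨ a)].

{n0, n1, n4, n5, n6, n7, n8}

Sat(b ∨ a) = {n0, n1, n4, n5, n6, n7, n8}
A[b U (b ∨ a)]: least fixpoint, start Z0 = Sat((b ∨ a)) = {n0, n1, n4, n5, n6, n7, n8}, add states in Sat(b) with every successor in Z. Already a fixed point.
Sat(A[b U (b ∨ a)]) = {n0, n1, n4, n5, n6, n7, n8}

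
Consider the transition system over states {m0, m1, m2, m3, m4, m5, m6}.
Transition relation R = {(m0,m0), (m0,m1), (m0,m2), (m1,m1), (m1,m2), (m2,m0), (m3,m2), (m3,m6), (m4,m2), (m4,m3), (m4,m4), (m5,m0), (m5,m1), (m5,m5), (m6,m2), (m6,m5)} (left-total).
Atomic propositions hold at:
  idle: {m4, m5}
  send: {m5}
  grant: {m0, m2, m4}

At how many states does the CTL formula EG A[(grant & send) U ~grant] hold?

Sat(grant & send) = ∅
Sat(~grant) = {m1, m3, m5, m6}
A[(grant & send) U ~grant]: least fixpoint, start Z0 = Sat(~grant) = {m1, m3, m5, m6}, add states in Sat(grant & send) with every successor in Z. Already a fixed point.
Sat(A[(grant & send) U ~grant]) = {m1, m3, m5, m6}
EG A[(grant & send) U ~grant]: greatest fixpoint, start Z0 = {m1, m3, m5, m6}, keep only states in Sat with some successor in Z. Already a fixed point.
Sat(EG A[(grant & send) U ~grant]) = {m1, m3, m5, m6}
|Sat(EG A[(grant & send) U ~grant])| = |{m1, m3, m5, m6}| = 4.

4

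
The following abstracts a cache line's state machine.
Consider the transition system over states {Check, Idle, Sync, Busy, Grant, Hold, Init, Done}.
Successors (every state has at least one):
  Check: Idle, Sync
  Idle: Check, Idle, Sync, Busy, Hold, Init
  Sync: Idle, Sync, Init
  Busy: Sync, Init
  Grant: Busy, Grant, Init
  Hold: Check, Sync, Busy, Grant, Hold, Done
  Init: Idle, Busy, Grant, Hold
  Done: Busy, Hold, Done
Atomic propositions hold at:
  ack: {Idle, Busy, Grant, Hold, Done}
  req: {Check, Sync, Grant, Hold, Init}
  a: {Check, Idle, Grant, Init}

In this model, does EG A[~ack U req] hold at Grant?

Sat(~ack) = {Check, Sync, Init}
A[~ack U req]: least fixpoint, start Z0 = Sat(req) = {Check, Sync, Grant, Hold, Init}, add states in Sat(~ack) with every successor in Z. Already a fixed point.
Sat(A[~ack U req]) = {Check, Sync, Grant, Hold, Init}
EG A[~ack U req]: greatest fixpoint, start Z0 = {Check, Sync, Grant, Hold, Init}, keep only states in Sat with some successor in Z. Already a fixed point.
Sat(EG A[~ack U req]) = {Check, Sync, Grant, Hold, Init}
Grant ∈ Sat(EG A[~ack U req]) = {Check, Sync, Grant, Hold, Init}, so the formula holds at Grant.

Yes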